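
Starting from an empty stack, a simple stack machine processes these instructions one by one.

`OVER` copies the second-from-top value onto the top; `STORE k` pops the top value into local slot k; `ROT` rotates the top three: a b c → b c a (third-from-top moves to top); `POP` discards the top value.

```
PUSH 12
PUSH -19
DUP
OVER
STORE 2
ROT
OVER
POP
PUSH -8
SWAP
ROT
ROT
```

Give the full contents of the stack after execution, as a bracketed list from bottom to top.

[-19, 12, -19, -8]

PUSH 12  -> [12]
PUSH -19 -> [12, -19]
DUP      -> [12, -19, -19]
OVER     -> [12, -19, -19, -19]
STORE 2  -> [12, -19, -19]
ROT      -> [-19, -19, 12]
OVER     -> [-19, -19, 12, -19]
POP      -> [-19, -19, 12]
PUSH -8  -> [-19, -19, 12, -8]
SWAP     -> [-19, -19, -8, 12]
ROT      -> [-19, -8, 12, -19]
ROT      -> [-19, 12, -19, -8]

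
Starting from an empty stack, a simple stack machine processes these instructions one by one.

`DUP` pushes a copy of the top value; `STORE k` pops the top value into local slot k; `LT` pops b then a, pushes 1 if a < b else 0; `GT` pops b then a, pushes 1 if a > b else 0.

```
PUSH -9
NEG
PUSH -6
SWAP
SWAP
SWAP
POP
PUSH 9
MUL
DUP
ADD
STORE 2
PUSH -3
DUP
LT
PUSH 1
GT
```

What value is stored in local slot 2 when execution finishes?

PUSH -9 : [-9]
NEG     : [9]
PUSH -6 : [9, -6]
SWAP    : [-6, 9]
SWAP    : [9, -6]
SWAP    : [-6, 9]
POP     : [-6]
PUSH 9  : [-6, 9]
MUL     : [-54]
DUP     : [-54, -54]
ADD     : [-108]
STORE 2 : []
PUSH -3 : [-3]
DUP     : [-3, -3]
LT      : [0]
PUSH 1  : [0, 1]
GT      : [0]

-108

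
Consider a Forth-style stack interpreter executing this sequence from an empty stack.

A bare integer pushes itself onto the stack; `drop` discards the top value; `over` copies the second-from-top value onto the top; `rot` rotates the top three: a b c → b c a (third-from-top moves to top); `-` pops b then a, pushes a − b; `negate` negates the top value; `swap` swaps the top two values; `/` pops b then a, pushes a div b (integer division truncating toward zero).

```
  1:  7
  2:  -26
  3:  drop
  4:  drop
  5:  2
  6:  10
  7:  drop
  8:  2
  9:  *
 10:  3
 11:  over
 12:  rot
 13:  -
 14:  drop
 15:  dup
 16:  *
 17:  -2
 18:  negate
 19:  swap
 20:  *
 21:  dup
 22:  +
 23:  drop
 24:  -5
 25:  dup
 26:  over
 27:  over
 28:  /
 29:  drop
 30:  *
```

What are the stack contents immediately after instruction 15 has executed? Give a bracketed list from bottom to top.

7    : [7]
-26  : [7, -26]
drop : [7]
drop : []
2    : [2]
10   : [2, 10]
drop : [2]
2    : [2, 2]
*    : [4]
3    : [4, 3]
over : [4, 3, 4]
rot  : [3, 4, 4]
-    : [3, 0]
drop : [3]
dup  : [3, 3]

[3, 3]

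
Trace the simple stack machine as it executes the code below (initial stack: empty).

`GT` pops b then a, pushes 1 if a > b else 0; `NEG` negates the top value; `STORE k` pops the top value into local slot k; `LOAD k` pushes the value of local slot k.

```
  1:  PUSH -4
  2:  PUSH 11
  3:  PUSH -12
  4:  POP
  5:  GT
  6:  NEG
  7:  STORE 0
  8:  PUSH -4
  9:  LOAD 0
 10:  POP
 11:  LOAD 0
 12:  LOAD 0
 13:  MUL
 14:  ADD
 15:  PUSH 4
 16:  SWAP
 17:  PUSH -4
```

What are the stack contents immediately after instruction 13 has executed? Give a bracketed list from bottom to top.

PUSH -4  → -4
PUSH 11  → -4 11
PUSH -12 → -4 11 -12
POP      → -4 11
GT       → 0
NEG      → 0
STORE 0  → (empty)
PUSH -4  → -4
LOAD 0   → -4 0
POP      → -4
LOAD 0   → -4 0
LOAD 0   → -4 0 0
MUL      → -4 0

[-4, 0]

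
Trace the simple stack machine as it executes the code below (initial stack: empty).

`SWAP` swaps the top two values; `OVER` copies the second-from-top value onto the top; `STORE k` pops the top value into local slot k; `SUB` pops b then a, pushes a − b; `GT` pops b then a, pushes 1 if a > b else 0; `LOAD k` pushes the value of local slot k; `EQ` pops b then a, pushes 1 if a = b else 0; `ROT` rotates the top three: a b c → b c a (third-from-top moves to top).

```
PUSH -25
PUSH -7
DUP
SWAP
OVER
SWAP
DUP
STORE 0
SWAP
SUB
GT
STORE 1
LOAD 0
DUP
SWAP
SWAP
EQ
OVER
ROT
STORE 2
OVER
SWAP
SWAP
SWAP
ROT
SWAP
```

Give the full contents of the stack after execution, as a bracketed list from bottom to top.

[1, 1, -25]

PUSH -25 : -25
PUSH -7  : -25 -7
DUP      : -25 -7 -7
SWAP     : -25 -7 -7
OVER     : -25 -7 -7 -7
SWAP     : -25 -7 -7 -7
DUP      : -25 -7 -7 -7 -7
STORE 0  : -25 -7 -7 -7
SWAP     : -25 -7 -7 -7
SUB      : -25 -7 0
GT       : -25 0
STORE 1  : -25
LOAD 0   : -25 -7
DUP      : -25 -7 -7
SWAP     : -25 -7 -7
SWAP     : -25 -7 -7
EQ       : -25 1
OVER     : -25 1 -25
ROT      : 1 -25 -25
STORE 2  : 1 -25
OVER     : 1 -25 1
SWAP     : 1 1 -25
SWAP     : 1 -25 1
SWAP     : 1 1 -25
ROT      : 1 -25 1
SWAP     : 1 1 -25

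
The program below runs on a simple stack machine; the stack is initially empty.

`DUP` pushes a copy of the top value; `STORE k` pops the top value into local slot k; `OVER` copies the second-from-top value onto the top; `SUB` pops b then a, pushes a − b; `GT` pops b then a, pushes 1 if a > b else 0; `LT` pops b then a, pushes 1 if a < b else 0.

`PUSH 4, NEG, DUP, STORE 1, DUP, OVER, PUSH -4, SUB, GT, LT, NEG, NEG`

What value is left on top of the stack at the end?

1

PUSH 4  : 4
NEG     : -4
DUP     : -4 -4
STORE 1 : -4
DUP     : -4 -4
OVER    : -4 -4 -4
PUSH -4 : -4 -4 -4 -4
SUB     : -4 -4 0
GT      : -4 0
LT      : 1
NEG     : -1
NEG     : 1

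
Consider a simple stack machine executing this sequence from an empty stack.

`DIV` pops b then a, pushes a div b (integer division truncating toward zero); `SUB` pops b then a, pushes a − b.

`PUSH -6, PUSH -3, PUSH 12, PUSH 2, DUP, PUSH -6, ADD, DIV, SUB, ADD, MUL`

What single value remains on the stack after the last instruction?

-54

PUSH -6 : -6
PUSH -3 : -6 -3
PUSH 12 : -6 -3 12
PUSH 2  : -6 -3 12 2
DUP     : -6 -3 12 2 2
PUSH -6 : -6 -3 12 2 2 -6
ADD     : -6 -3 12 2 -4
DIV     : -6 -3 12 0
SUB     : -6 -3 12
ADD     : -6 9
MUL     : -54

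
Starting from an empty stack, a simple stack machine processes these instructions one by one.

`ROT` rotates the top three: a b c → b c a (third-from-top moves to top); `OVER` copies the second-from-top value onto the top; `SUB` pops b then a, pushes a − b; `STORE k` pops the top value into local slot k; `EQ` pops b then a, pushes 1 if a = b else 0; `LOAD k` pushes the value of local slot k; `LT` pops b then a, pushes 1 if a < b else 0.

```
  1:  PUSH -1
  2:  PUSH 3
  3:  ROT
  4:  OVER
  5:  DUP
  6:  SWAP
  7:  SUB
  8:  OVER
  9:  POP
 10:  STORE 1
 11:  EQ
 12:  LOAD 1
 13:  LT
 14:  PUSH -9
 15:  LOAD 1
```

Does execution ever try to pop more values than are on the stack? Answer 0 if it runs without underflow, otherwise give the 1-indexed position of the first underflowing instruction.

PUSH -1 : -1
PUSH 3  : -1 3
ROT  — needs 3 operands, stack has 2 → underflow

3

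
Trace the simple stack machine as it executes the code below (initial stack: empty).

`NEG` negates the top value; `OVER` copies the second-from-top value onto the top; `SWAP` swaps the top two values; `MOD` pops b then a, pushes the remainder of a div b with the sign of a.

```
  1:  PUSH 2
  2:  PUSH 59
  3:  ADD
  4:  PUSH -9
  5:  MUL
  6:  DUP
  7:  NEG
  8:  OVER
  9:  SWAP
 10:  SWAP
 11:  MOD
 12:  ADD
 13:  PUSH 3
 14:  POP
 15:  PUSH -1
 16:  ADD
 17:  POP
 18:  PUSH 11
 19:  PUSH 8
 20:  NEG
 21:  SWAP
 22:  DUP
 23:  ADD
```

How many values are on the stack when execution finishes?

PUSH 2  : [2]
PUSH 59 : [2, 59]
ADD     : [61]
PUSH -9 : [61, -9]
MUL     : [-549]
DUP     : [-549, -549]
NEG     : [-549, 549]
OVER    : [-549, 549, -549]
SWAP    : [-549, -549, 549]
SWAP    : [-549, 549, -549]
MOD     : [-549, 0]
ADD     : [-549]
PUSH 3  : [-549, 3]
POP     : [-549]
PUSH -1 : [-549, -1]
ADD     : [-550]
POP     : []
PUSH 11 : [11]
PUSH 8  : [11, 8]
NEG     : [11, -8]
SWAP    : [-8, 11]
DUP     : [-8, 11, 11]
ADD     : [-8, 22]

2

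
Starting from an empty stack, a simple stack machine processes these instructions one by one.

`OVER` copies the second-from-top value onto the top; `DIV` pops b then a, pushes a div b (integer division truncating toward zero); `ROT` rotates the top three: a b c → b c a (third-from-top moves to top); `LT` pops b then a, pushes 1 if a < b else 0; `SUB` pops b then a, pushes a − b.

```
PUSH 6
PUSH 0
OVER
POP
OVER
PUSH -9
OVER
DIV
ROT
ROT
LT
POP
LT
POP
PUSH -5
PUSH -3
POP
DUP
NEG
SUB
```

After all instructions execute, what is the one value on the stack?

PUSH 6  -> 6
PUSH 0  -> 6 0
OVER    -> 6 0 6
POP     -> 6 0
OVER    -> 6 0 6
PUSH -9 -> 6 0 6 -9
OVER    -> 6 0 6 -9 6
DIV     -> 6 0 6 -1
ROT     -> 6 6 -1 0
ROT     -> 6 -1 0 6
LT      -> 6 -1 1
POP     -> 6 -1
LT      -> 0
POP     -> (empty)
PUSH -5 -> -5
PUSH -3 -> -5 -3
POP     -> -5
DUP     -> -5 -5
NEG     -> -5 5
SUB     -> -10

-10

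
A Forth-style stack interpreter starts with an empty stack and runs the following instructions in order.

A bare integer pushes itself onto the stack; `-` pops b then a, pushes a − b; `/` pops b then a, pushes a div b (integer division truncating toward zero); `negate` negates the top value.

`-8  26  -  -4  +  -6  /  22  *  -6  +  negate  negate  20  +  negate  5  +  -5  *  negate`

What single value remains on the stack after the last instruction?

-705

-8      -8
26      -8 26
-       -34
-4      -34 -4
+       -38
-6      -38 -6
/       6
22      6 22
*       132
-6      132 -6
+       126
negate  -126
negate  126
20      126 20
+       146
negate  -146
5       -146 5
+       -141
-5      -141 -5
*       705
negate  -705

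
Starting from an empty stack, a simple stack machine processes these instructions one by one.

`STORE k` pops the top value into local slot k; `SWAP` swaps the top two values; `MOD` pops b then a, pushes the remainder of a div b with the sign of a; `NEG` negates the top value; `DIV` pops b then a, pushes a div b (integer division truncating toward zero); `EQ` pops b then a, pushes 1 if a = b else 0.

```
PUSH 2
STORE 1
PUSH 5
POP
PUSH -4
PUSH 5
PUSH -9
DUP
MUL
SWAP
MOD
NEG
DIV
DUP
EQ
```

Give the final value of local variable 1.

PUSH 2  : [2]
STORE 1 : []
PUSH 5  : [5]
POP     : []
PUSH -4 : [-4]
PUSH 5  : [-4, 5]
PUSH -9 : [-4, 5, -9]
DUP     : [-4, 5, -9, -9]
MUL     : [-4, 5, 81]
SWAP    : [-4, 81, 5]
MOD     : [-4, 1]
NEG     : [-4, -1]
DIV     : [4]
DUP     : [4, 4]
EQ      : [1]

2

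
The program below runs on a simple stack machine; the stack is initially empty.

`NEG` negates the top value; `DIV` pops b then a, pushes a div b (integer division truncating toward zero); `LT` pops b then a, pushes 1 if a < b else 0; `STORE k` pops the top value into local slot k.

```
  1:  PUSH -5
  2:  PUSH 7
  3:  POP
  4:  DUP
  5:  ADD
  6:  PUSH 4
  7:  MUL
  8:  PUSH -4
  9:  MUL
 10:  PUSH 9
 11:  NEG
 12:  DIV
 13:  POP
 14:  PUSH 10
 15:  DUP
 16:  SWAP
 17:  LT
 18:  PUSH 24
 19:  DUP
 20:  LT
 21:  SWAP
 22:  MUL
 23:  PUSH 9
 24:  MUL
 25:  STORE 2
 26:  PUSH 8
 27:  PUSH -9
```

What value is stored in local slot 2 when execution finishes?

0

PUSH -5 -> -5
PUSH 7  -> -5 7
POP     -> -5
DUP     -> -5 -5
ADD     -> -10
PUSH 4  -> -10 4
MUL     -> -40
PUSH -4 -> -40 -4
MUL     -> 160
PUSH 9  -> 160 9
NEG     -> 160 -9
DIV     -> -17
POP     -> (empty)
PUSH 10 -> 10
DUP     -> 10 10
SWAP    -> 10 10
LT      -> 0
PUSH 24 -> 0 24
DUP     -> 0 24 24
LT      -> 0 0
SWAP    -> 0 0
MUL     -> 0
PUSH 9  -> 0 9
MUL     -> 0
STORE 2 -> (empty)
PUSH 8  -> 8
PUSH -9 -> 8 -9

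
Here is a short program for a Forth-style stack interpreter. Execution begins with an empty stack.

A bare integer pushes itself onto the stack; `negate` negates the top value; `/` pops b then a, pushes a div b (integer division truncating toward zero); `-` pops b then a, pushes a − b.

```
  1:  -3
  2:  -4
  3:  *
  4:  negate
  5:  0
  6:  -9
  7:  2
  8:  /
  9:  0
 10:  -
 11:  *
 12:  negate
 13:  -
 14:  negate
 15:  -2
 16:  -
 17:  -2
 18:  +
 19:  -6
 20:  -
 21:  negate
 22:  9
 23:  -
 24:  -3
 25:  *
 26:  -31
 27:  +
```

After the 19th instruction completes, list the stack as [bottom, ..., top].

[12, -6]

-3     -> [-3]
-4     -> [-3, -4]
*      -> [12]
negate -> [-12]
0      -> [-12, 0]
-9     -> [-12, 0, -9]
2      -> [-12, 0, -9, 2]
/      -> [-12, 0, -4]
0      -> [-12, 0, -4, 0]
-      -> [-12, 0, -4]
*      -> [-12, 0]
negate -> [-12, 0]
-      -> [-12]
negate -> [12]
-2     -> [12, -2]
-      -> [14]
-2     -> [14, -2]
+      -> [12]
-6     -> [12, -6]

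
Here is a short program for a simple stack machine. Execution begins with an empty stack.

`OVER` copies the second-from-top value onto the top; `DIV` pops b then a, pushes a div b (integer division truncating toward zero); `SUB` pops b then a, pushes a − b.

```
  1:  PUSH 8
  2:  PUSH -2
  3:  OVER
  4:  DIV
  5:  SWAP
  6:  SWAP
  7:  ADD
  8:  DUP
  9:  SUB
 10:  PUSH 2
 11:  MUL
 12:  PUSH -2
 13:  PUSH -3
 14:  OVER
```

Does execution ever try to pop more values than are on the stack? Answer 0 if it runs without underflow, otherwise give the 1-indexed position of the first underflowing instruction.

PUSH 8   [8]
PUSH -2  [8, -2]
OVER     [8, -2, 8]
DIV      [8, 0]
SWAP     [0, 8]
SWAP     [8, 0]
ADD      [8]
DUP      [8, 8]
SUB      [0]
PUSH 2   [0, 2]
MUL      [0]
PUSH -2  [0, -2]
PUSH -3  [0, -2, -3]
OVER     [0, -2, -3, -2]

0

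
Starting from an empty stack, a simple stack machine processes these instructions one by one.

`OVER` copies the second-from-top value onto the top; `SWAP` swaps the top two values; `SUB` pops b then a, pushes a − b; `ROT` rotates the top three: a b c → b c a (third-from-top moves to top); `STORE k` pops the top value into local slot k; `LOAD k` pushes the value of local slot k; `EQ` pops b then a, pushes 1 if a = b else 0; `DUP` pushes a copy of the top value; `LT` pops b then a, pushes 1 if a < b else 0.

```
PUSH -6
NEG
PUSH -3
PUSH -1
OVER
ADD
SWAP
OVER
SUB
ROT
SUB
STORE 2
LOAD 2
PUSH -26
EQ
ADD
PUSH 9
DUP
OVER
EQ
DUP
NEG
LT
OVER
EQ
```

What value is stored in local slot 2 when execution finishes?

PUSH -6  -> -6
NEG      -> 6
PUSH -3  -> 6 -3
PUSH -1  -> 6 -3 -1
OVER     -> 6 -3 -1 -3
ADD      -> 6 -3 -4
SWAP     -> 6 -4 -3
OVER     -> 6 -4 -3 -4
SUB      -> 6 -4 1
ROT      -> -4 1 6
SUB      -> -4 -5
STORE 2  -> -4
LOAD 2   -> -4 -5
PUSH -26 -> -4 -5 -26
EQ       -> -4 0
ADD      -> -4
PUSH 9   -> -4 9
DUP      -> -4 9 9
OVER     -> -4 9 9 9
EQ       -> -4 9 1
DUP      -> -4 9 1 1
NEG      -> -4 9 1 -1
LT       -> -4 9 0
OVER     -> -4 9 0 9
EQ       -> -4 9 0

-5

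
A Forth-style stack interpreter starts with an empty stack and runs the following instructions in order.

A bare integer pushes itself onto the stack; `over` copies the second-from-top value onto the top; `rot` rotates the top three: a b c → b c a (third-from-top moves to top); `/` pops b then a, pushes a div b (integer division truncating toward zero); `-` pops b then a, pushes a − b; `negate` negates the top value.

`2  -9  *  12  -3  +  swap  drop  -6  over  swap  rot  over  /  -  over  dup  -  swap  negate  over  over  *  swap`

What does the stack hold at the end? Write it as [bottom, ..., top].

[9, 0, 0, 5]

2       [2]
-9      [2, -9]
*       [-18]
12      [-18, 12]
-3      [-18, 12, -3]
+       [-18, 9]
swap    [9, -18]
drop    [9]
-6      [9, -6]
over    [9, -6, 9]
swap    [9, 9, -6]
rot     [9, -6, 9]
over    [9, -6, 9, -6]
/       [9, -6, -1]
-       [9, -5]
over    [9, -5, 9]
dup     [9, -5, 9, 9]
-       [9, -5, 0]
swap    [9, 0, -5]
negate  [9, 0, 5]
over    [9, 0, 5, 0]
over    [9, 0, 5, 0, 5]
*       [9, 0, 5, 0]
swap    [9, 0, 0, 5]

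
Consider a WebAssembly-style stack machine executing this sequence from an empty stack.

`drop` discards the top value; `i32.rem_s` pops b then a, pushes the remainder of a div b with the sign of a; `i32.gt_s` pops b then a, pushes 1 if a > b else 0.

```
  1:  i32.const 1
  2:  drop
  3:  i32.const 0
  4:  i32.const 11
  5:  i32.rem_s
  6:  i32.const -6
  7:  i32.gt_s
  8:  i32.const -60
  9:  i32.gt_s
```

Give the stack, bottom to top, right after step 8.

i32.const 1   -> [1]
drop          -> []
i32.const 0   -> [0]
i32.const 11  -> [0, 11]
i32.rem_s     -> [0]
i32.const -6  -> [0, -6]
i32.gt_s      -> [1]
i32.const -60 -> [1, -60]

[1, -60]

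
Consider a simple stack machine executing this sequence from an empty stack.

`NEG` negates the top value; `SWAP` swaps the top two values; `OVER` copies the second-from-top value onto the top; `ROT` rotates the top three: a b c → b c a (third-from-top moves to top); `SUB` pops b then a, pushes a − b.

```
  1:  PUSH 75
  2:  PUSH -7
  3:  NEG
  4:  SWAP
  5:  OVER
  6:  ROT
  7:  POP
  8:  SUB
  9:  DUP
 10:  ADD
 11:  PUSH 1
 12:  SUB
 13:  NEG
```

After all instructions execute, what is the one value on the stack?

PUSH 75 : 75
PUSH -7 : 75 -7
NEG     : 75 7
SWAP    : 7 75
OVER    : 7 75 7
ROT     : 75 7 7
POP     : 75 7
SUB     : 68
DUP     : 68 68
ADD     : 136
PUSH 1  : 136 1
SUB     : 135
NEG     : -135

-135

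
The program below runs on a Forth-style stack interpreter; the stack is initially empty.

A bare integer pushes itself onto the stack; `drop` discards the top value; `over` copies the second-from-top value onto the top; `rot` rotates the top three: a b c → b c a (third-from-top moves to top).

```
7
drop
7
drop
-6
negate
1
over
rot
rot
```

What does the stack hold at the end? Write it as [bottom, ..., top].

7      -> 7
drop   -> (empty)
7      -> 7
drop   -> (empty)
-6     -> -6
negate -> 6
1      -> 6 1
over   -> 6 1 6
rot    -> 1 6 6
rot    -> 6 6 1

[6, 6, 1]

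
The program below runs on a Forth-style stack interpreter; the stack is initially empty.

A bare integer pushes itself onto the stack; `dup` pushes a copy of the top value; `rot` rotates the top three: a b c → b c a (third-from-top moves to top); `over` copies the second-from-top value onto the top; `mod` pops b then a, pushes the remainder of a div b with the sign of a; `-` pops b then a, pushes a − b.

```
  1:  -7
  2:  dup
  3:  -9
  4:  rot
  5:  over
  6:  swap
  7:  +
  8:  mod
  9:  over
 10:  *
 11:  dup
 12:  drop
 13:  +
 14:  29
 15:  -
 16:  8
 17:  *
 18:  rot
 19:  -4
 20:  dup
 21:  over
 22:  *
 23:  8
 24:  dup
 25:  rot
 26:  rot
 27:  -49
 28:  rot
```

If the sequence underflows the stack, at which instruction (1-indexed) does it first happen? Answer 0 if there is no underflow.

18

-7   -> -7
dup  -> -7 -7
-9   -> -7 -7 -9
rot  -> -7 -9 -7
over -> -7 -9 -7 -9
swap -> -7 -9 -9 -7
+    -> -7 -9 -16
mod  -> -7 -9
over -> -7 -9 -7
*    -> -7 63
dup  -> -7 63 63
drop -> -7 63
+    -> 56
29   -> 56 29
-    -> 27
8    -> 27 8
*    -> 216
rot  — needs 3 operands, stack has 1 → underflow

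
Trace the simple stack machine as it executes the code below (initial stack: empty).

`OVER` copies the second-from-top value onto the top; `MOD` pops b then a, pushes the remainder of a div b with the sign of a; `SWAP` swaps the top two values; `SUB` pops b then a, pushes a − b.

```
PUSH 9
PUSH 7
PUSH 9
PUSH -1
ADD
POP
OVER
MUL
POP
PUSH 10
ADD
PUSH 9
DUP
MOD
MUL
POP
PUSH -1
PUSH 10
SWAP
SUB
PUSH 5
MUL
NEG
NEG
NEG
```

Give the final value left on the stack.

PUSH 9  : 9
PUSH 7  : 9 7
PUSH 9  : 9 7 9
PUSH -1 : 9 7 9 -1
ADD     : 9 7 8
POP     : 9 7
OVER    : 9 7 9
MUL     : 9 63
POP     : 9
PUSH 10 : 9 10
ADD     : 19
PUSH 9  : 19 9
DUP     : 19 9 9
MOD     : 19 0
MUL     : 0
POP     : (empty)
PUSH -1 : -1
PUSH 10 : -1 10
SWAP    : 10 -1
SUB     : 11
PUSH 5  : 11 5
MUL     : 55
NEG     : -55
NEG     : 55
NEG     : -55

-55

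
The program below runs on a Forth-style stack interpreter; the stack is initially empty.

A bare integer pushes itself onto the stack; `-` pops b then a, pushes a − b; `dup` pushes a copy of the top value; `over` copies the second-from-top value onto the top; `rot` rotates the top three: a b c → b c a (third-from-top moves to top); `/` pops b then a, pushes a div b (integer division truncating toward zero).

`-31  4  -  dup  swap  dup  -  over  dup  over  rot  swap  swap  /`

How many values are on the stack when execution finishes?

-31   [-31]
4     [-31, 4]
-     [-35]
dup   [-35, -35]
swap  [-35, -35]
dup   [-35, -35, -35]
-     [-35, 0]
over  [-35, 0, -35]
dup   [-35, 0, -35, -35]
over  [-35, 0, -35, -35, -35]
rot   [-35, 0, -35, -35, -35]
swap  [-35, 0, -35, -35, -35]
swap  [-35, 0, -35, -35, -35]
/     [-35, 0, -35, 1]

4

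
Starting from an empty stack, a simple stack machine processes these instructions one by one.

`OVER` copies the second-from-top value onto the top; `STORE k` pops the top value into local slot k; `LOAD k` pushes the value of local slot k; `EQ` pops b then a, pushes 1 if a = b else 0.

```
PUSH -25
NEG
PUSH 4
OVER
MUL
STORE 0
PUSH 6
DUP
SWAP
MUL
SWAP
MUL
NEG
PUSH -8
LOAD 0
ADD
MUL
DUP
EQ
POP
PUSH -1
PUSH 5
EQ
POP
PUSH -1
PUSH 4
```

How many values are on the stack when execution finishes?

2

PUSH -25 -> -25
NEG      -> 25
PUSH 4   -> 25 4
OVER     -> 25 4 25
MUL      -> 25 100
STORE 0  -> 25
PUSH 6   -> 25 6
DUP      -> 25 6 6
SWAP     -> 25 6 6
MUL      -> 25 36
SWAP     -> 36 25
MUL      -> 900
NEG      -> -900
PUSH -8  -> -900 -8
LOAD 0   -> -900 -8 100
ADD      -> -900 92
MUL      -> -82800
DUP      -> -82800 -82800
EQ       -> 1
POP      -> (empty)
PUSH -1  -> -1
PUSH 5   -> -1 5
EQ       -> 0
POP      -> (empty)
PUSH -1  -> -1
PUSH 4   -> -1 4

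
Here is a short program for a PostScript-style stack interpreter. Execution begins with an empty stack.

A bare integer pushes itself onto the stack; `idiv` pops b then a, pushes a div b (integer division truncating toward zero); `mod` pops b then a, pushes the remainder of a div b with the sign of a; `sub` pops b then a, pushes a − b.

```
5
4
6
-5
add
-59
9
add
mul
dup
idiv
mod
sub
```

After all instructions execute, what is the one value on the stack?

5    : 5
4    : 5 4
6    : 5 4 6
-5   : 5 4 6 -5
add  : 5 4 1
-59  : 5 4 1 -59
9    : 5 4 1 -59 9
add  : 5 4 1 -50
mul  : 5 4 -50
dup  : 5 4 -50 -50
idiv : 5 4 1
mod  : 5 0
sub  : 5

5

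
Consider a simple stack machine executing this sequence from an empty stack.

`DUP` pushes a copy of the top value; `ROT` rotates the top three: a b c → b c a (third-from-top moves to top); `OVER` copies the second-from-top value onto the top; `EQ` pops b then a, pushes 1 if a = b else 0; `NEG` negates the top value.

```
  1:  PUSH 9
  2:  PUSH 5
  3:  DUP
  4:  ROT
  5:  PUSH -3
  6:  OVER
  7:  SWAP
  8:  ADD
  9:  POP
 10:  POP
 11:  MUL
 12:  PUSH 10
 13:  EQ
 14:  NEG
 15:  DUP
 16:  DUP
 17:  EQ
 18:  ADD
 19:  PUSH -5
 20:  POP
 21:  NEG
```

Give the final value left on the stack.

-1

PUSH 9   9
PUSH 5   9 5
DUP      9 5 5
ROT      5 5 9
PUSH -3  5 5 9 -3
OVER     5 5 9 -3 9
SWAP     5 5 9 9 -3
ADD      5 5 9 6
POP      5 5 9
POP      5 5
MUL      25
PUSH 10  25 10
EQ       0
NEG      0
DUP      0 0
DUP      0 0 0
EQ       0 1
ADD      1
PUSH -5  1 -5
POP      1
NEG      -1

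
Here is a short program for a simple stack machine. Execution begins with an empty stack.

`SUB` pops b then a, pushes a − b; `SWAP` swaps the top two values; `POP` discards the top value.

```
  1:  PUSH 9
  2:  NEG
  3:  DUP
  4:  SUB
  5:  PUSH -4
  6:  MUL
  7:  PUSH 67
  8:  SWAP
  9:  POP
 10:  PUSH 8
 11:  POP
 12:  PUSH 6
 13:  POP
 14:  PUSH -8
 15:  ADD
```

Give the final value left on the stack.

PUSH 9  -> [9]
NEG     -> [-9]
DUP     -> [-9, -9]
SUB     -> [0]
PUSH -4 -> [0, -4]
MUL     -> [0]
PUSH 67 -> [0, 67]
SWAP    -> [67, 0]
POP     -> [67]
PUSH 8  -> [67, 8]
POP     -> [67]
PUSH 6  -> [67, 6]
POP     -> [67]
PUSH -8 -> [67, -8]
ADD     -> [59]

59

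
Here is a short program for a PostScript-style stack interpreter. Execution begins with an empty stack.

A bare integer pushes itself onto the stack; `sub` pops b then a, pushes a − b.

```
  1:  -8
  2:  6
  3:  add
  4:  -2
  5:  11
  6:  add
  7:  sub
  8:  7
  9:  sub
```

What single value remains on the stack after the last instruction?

-8  : [-8]
6   : [-8, 6]
add : [-2]
-2  : [-2, -2]
11  : [-2, -2, 11]
add : [-2, 9]
sub : [-11]
7   : [-11, 7]
sub : [-18]

-18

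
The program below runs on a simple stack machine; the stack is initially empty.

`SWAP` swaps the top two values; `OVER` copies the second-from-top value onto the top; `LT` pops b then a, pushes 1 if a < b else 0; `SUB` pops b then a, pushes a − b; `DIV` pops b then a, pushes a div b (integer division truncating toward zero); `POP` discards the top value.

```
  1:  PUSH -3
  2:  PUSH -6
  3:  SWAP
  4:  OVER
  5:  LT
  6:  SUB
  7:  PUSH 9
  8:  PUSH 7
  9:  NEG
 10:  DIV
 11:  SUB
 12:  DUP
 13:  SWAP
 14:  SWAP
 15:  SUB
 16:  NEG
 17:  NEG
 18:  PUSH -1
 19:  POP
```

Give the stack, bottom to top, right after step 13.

[-5, -5]

PUSH -3 : [-3]
PUSH -6 : [-3, -6]
SWAP    : [-6, -3]
OVER    : [-6, -3, -6]
LT      : [-6, 0]
SUB     : [-6]
PUSH 9  : [-6, 9]
PUSH 7  : [-6, 9, 7]
NEG     : [-6, 9, -7]
DIV     : [-6, -1]
SUB     : [-5]
DUP     : [-5, -5]
SWAP    : [-5, -5]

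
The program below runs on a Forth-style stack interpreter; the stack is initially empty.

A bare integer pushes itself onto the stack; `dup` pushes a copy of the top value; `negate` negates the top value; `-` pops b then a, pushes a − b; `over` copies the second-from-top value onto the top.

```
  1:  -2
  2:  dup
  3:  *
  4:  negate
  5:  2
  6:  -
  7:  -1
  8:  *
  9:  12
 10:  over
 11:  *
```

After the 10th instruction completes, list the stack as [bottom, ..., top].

[6, 12, 6]

-2     : [-2]
dup    : [-2, -2]
*      : [4]
negate : [-4]
2      : [-4, 2]
-      : [-6]
-1     : [-6, -1]
*      : [6]
12     : [6, 12]
over   : [6, 12, 6]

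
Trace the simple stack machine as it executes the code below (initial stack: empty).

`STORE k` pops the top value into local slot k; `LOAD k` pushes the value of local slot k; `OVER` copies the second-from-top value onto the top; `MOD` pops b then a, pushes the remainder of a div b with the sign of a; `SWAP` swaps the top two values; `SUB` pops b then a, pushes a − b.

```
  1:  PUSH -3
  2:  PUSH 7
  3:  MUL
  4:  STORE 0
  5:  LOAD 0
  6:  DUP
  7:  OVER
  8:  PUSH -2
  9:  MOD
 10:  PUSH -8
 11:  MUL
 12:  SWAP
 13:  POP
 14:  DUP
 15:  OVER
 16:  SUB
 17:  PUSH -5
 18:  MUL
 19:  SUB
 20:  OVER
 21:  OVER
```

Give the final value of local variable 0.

-21

PUSH -3 -> -3
PUSH 7  -> -3 7
MUL     -> -21
STORE 0 -> (empty)
LOAD 0  -> -21
DUP     -> -21 -21
OVER    -> -21 -21 -21
PUSH -2 -> -21 -21 -21 -2
MOD     -> -21 -21 -1
PUSH -8 -> -21 -21 -1 -8
MUL     -> -21 -21 8
SWAP    -> -21 8 -21
POP     -> -21 8
DUP     -> -21 8 8
OVER    -> -21 8 8 8
SUB     -> -21 8 0
PUSH -5 -> -21 8 0 -5
MUL     -> -21 8 0
SUB     -> -21 8
OVER    -> -21 8 -21
OVER    -> -21 8 -21 8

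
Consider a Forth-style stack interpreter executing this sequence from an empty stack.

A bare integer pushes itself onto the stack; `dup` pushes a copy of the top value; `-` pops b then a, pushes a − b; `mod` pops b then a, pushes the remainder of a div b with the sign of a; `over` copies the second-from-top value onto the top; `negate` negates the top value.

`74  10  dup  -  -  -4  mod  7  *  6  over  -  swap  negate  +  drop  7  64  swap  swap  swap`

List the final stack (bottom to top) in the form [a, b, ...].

74     : 74
10     : 74 10
dup    : 74 10 10
-      : 74 0
-      : 74
-4     : 74 -4
mod    : 2
7      : 2 7
*      : 14
6      : 14 6
over   : 14 6 14
-      : 14 -8
swap   : -8 14
negate : -8 -14
+      : -22
drop   : (empty)
7      : 7
64     : 7 64
swap   : 64 7
swap   : 7 64
swap   : 64 7

[64, 7]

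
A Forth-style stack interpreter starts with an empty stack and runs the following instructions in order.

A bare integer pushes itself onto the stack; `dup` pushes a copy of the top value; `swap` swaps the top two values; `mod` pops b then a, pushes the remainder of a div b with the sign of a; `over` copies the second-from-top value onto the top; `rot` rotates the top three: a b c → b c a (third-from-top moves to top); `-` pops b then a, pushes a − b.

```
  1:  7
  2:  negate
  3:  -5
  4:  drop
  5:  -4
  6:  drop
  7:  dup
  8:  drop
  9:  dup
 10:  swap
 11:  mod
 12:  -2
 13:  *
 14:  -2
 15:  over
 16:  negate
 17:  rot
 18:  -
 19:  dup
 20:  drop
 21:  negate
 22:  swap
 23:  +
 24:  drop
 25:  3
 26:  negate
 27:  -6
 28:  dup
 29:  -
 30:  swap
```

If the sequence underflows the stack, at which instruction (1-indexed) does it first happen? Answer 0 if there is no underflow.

7      → [7]
negate → [-7]
-5     → [-7, -5]
drop   → [-7]
-4     → [-7, -4]
drop   → [-7]
dup    → [-7, -7]
drop   → [-7]
dup    → [-7, -7]
swap   → [-7, -7]
mod    → [0]
-2     → [0, -2]
*      → [0]
-2     → [0, -2]
over   → [0, -2, 0]
negate → [0, -2, 0]
rot    → [-2, 0, 0]
-      → [-2, 0]
dup    → [-2, 0, 0]
drop   → [-2, 0]
negate → [-2, 0]
swap   → [0, -2]
+      → [-2]
drop   → []
3      → [3]
negate → [-3]
-6     → [-3, -6]
dup    → [-3, -6, -6]
-      → [-3, 0]
swap   → [0, -3]

0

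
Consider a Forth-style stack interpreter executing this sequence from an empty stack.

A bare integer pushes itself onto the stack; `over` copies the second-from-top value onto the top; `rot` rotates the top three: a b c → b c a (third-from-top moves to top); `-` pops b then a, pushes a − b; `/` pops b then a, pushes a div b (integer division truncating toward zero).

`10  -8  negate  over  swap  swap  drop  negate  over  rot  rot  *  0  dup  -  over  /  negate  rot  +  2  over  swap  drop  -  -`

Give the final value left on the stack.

10     → [10]
-8     → [10, -8]
negate → [10, 8]
over   → [10, 8, 10]
swap   → [10, 10, 8]
swap   → [10, 8, 10]
drop   → [10, 8]
negate → [10, -8]
over   → [10, -8, 10]
rot    → [-8, 10, 10]
rot    → [10, 10, -8]
*      → [10, -80]
0      → [10, -80, 0]
dup    → [10, -80, 0, 0]
-      → [10, -80, 0]
over   → [10, -80, 0, -80]
/      → [10, -80, 0]
negate → [10, -80, 0]
rot    → [-80, 0, 10]
+      → [-80, 10]
2      → [-80, 10, 2]
over   → [-80, 10, 2, 10]
swap   → [-80, 10, 10, 2]
drop   → [-80, 10, 10]
-      → [-80, 0]
-      → [-80]

-80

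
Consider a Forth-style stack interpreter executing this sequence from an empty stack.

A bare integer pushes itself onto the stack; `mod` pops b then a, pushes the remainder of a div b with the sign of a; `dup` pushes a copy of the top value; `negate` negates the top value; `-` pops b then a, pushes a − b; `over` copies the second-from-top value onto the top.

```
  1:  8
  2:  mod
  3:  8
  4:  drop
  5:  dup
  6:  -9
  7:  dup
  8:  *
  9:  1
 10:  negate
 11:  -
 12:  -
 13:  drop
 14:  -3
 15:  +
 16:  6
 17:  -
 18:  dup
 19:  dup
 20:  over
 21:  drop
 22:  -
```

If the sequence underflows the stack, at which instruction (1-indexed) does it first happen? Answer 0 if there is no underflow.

8 → 8
mod  — needs 2 operands, stack has 1 → underflow

2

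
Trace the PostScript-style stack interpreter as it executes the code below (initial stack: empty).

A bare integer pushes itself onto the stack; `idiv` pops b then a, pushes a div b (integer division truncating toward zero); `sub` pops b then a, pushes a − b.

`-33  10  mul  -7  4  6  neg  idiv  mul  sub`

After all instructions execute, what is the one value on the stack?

-33  -> [-33]
10   -> [-33, 10]
mul  -> [-330]
-7   -> [-330, -7]
4    -> [-330, -7, 4]
6    -> [-330, -7, 4, 6]
neg  -> [-330, -7, 4, -6]
idiv -> [-330, -7, 0]
mul  -> [-330, 0]
sub  -> [-330]

-330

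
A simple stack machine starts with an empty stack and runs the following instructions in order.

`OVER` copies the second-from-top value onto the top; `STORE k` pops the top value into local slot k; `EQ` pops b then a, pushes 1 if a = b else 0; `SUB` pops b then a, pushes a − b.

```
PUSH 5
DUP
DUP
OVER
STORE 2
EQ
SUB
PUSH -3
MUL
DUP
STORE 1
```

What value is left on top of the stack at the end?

-12

PUSH 5  -> [5]
DUP     -> [5, 5]
DUP     -> [5, 5, 5]
OVER    -> [5, 5, 5, 5]
STORE 2 -> [5, 5, 5]
EQ      -> [5, 1]
SUB     -> [4]
PUSH -3 -> [4, -3]
MUL     -> [-12]
DUP     -> [-12, -12]
STORE 1 -> [-12]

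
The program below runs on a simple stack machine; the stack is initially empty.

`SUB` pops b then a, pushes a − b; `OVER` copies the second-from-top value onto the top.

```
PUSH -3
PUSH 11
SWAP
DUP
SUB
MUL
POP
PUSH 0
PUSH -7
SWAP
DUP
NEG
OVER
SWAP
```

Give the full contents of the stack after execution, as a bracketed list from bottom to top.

PUSH -3  [-3]
PUSH 11  [-3, 11]
SWAP     [11, -3]
DUP      [11, -3, -3]
SUB      [11, 0]
MUL      [0]
POP      []
PUSH 0   [0]
PUSH -7  [0, -7]
SWAP     [-7, 0]
DUP      [-7, 0, 0]
NEG      [-7, 0, 0]
OVER     [-7, 0, 0, 0]
SWAP     [-7, 0, 0, 0]

[-7, 0, 0, 0]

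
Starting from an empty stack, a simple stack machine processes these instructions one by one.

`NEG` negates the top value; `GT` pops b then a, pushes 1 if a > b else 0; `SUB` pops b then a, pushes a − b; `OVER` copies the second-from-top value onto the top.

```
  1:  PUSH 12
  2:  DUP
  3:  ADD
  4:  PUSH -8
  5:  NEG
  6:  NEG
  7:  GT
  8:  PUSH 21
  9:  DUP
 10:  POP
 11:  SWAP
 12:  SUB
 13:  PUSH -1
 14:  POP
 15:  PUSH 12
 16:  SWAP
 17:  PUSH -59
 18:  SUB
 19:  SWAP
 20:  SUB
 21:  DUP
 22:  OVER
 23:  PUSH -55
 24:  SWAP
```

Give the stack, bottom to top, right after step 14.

[20]

PUSH 12  12
DUP      12 12
ADD      24
PUSH -8  24 -8
NEG      24 8
NEG      24 -8
GT       1
PUSH 21  1 21
DUP      1 21 21
POP      1 21
SWAP     21 1
SUB      20
PUSH -1  20 -1
POP      20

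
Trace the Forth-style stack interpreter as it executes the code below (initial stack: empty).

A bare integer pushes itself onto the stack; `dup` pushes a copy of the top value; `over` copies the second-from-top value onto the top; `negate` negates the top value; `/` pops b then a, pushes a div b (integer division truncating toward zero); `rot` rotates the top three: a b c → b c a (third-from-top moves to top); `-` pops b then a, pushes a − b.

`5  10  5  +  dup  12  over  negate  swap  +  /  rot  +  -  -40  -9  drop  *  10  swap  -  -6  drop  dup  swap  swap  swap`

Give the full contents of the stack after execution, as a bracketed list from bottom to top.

5      -> 5
10     -> 5 10
5      -> 5 10 5
+      -> 5 15
dup    -> 5 15 15
12     -> 5 15 15 12
over   -> 5 15 15 12 15
negate -> 5 15 15 12 -15
swap   -> 5 15 15 -15 12
+      -> 5 15 15 -3
/      -> 5 15 -5
rot    -> 15 -5 5
+      -> 15 0
-      -> 15
-40    -> 15 -40
-9     -> 15 -40 -9
drop   -> 15 -40
*      -> -600
10     -> -600 10
swap   -> 10 -600
-      -> 610
-6     -> 610 -6
drop   -> 610
dup    -> 610 610
swap   -> 610 610
swap   -> 610 610
swap   -> 610 610

[610, 610]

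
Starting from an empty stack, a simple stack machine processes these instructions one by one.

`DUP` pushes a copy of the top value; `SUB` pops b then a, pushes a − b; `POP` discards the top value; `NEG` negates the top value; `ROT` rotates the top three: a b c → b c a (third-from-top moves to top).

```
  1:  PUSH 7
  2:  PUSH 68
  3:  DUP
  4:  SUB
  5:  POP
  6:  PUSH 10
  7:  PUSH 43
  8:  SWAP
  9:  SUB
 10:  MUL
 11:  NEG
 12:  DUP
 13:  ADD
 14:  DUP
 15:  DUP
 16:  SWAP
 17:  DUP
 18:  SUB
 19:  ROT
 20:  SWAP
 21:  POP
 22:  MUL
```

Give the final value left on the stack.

213444

PUSH 7  -> [7]
PUSH 68 -> [7, 68]
DUP     -> [7, 68, 68]
SUB     -> [7, 0]
POP     -> [7]
PUSH 10 -> [7, 10]
PUSH 43 -> [7, 10, 43]
SWAP    -> [7, 43, 10]
SUB     -> [7, 33]
MUL     -> [231]
NEG     -> [-231]
DUP     -> [-231, -231]
ADD     -> [-462]
DUP     -> [-462, -462]
DUP     -> [-462, -462, -462]
SWAP    -> [-462, -462, -462]
DUP     -> [-462, -462, -462, -462]
SUB     -> [-462, -462, 0]
ROT     -> [-462, 0, -462]
SWAP    -> [-462, -462, 0]
POP     -> [-462, -462]
MUL     -> [213444]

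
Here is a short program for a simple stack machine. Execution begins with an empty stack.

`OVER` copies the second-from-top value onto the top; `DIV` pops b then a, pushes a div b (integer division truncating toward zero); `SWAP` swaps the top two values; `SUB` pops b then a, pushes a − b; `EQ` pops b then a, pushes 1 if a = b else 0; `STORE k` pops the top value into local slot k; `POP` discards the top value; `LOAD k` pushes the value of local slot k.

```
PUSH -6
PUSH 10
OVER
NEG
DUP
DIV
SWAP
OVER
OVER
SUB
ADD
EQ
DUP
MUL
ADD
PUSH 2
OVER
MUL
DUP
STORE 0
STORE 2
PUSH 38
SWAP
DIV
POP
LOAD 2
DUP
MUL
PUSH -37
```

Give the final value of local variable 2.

PUSH -6   [-6]
PUSH 10   [-6, 10]
OVER      [-6, 10, -6]
NEG       [-6, 10, 6]
DUP       [-6, 10, 6, 6]
DIV       [-6, 10, 1]
SWAP      [-6, 1, 10]
OVER      [-6, 1, 10, 1]
OVER      [-6, 1, 10, 1, 10]
SUB       [-6, 1, 10, -9]
ADD       [-6, 1, 1]
EQ        [-6, 1]
DUP       [-6, 1, 1]
MUL       [-6, 1]
ADD       [-5]
PUSH 2    [-5, 2]
OVER      [-5, 2, -5]
MUL       [-5, -10]
DUP       [-5, -10, -10]
STORE 0   [-5, -10]
STORE 2   [-5]
PUSH 38   [-5, 38]
SWAP      [38, -5]
DIV       [-7]
POP       []
LOAD 2    [-10]
DUP       [-10, -10]
MUL       [100]
PUSH -37  [100, -37]

-10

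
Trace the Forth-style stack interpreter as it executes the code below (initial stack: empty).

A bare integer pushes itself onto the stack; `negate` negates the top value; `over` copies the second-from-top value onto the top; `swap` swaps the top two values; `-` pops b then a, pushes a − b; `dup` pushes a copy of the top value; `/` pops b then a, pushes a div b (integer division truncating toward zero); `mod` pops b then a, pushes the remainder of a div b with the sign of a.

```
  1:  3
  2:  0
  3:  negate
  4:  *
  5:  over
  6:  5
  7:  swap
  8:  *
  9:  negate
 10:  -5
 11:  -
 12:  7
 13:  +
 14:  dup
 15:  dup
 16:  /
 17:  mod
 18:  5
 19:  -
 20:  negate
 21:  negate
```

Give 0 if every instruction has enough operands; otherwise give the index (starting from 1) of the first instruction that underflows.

5

3      -> [3]
0      -> [3, 0]
negate -> [3, 0]
*      -> [0]
over  — needs 2 operands, stack has 1 → underflow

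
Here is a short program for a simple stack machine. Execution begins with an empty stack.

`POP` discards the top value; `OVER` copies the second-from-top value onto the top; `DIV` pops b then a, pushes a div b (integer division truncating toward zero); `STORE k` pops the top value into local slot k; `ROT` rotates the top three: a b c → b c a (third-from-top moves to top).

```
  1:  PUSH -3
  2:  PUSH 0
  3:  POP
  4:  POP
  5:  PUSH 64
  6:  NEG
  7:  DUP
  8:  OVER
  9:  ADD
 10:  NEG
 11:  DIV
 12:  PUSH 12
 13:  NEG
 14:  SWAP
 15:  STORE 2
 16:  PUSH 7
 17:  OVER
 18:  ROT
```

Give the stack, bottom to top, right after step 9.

PUSH -3 : [-3]
PUSH 0  : [-3, 0]
POP     : [-3]
POP     : []
PUSH 64 : [64]
NEG     : [-64]
DUP     : [-64, -64]
OVER    : [-64, -64, -64]
ADD     : [-64, -128]

[-64, -128]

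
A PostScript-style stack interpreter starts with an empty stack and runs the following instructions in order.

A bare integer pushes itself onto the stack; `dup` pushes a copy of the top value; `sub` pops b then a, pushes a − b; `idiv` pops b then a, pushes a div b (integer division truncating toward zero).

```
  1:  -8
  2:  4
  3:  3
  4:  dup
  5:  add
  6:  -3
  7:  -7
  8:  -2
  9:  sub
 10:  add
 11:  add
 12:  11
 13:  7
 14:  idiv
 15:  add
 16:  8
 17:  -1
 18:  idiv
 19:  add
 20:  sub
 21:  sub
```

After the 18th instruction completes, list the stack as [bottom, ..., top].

[-8, 4, -1, -8]

-8   → -8
4    → -8 4
3    → -8 4 3
dup  → -8 4 3 3
add  → -8 4 6
-3   → -8 4 6 -3
-7   → -8 4 6 -3 -7
-2   → -8 4 6 -3 -7 -2
sub  → -8 4 6 -3 -5
add  → -8 4 6 -8
add  → -8 4 -2
11   → -8 4 -2 11
7    → -8 4 -2 11 7
idiv → -8 4 -2 1
add  → -8 4 -1
8    → -8 4 -1 8
-1   → -8 4 -1 8 -1
idiv → -8 4 -1 -8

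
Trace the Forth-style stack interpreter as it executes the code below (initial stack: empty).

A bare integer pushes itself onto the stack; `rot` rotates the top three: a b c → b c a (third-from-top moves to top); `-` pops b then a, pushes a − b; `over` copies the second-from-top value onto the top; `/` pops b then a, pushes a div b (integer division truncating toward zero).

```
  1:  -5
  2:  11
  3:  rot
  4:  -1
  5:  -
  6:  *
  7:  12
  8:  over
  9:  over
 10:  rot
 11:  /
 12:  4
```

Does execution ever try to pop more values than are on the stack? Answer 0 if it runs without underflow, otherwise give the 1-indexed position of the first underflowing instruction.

-5 : [-5]
11 : [-5, 11]
rot  — needs 3 operands, stack has 2 → underflow

3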